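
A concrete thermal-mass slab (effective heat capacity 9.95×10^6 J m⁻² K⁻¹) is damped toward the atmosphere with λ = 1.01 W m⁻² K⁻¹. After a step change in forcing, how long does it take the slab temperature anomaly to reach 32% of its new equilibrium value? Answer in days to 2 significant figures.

Areal heat capacity C = 9.95×10^6 J m⁻² K⁻¹ (given).
τ = C / λ = 9.95×10^6 / 1.01 = 9.85×10^6 s.
Fraction reached: 1 − e^(−t/τ) = 0.32 ⇒ t = −τ ln(1 − 0.32) = τ × 0.386.
t = 3.80×10^6 s = 44.0 days.

44 days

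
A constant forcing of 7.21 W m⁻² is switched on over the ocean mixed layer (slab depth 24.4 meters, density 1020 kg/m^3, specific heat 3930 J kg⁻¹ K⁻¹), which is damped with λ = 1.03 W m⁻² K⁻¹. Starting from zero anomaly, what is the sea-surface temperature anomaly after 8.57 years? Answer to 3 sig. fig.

6.59 K

Areal heat capacity C = ρ c_p D = 1020 × 3930 × 24.4 = 9.78×10^7 J/(m^2 K).
τ = C / λ = 9.78×10^7 / 1.03 = 9.50×10^7 s.
Equilibrium anomaly ΔT_eq = F / λ = 7.21 / 1.03 = 7.00 K.
t = 8.57 years = 2.70×10^8 s, so t/τ = 2.85.
ΔT(t) = ΔT_eq (1 − e^(−t/τ)) = 7.00 × (1 − e^−2.85) = 6.59 K.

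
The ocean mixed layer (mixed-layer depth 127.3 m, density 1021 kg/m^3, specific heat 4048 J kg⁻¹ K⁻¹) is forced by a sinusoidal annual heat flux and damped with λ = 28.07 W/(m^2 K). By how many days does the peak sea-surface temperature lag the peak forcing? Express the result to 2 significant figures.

Areal heat capacity C = ρ c_p D = 1021 × 4048 × 127.3 = 5.26×10^8 J m⁻² K⁻¹.
ω = 2π / 3.15×10^7 s = 1.99×10^-7 s⁻¹.
Phase lag φ = arctan(Cω/λ) = arctan(105/28.07) = 1.31 rad.
Time lag = φ / ω = 1.31 / 1.99×10^-7 = 6.57×10^6 s = 76.1 days.

76 days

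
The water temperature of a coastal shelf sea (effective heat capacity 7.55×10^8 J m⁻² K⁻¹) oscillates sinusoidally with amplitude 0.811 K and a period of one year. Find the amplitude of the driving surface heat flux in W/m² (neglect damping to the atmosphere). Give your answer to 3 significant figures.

Areal heat capacity C = 7.55×10^8 J m⁻² K⁻¹ (given).
ω = 2π / 3.15×10^7 s = 1.99×10^-7 s⁻¹.
Cω = 7.55×10^8 × 1.99×10^-7 = 150 W/(m²·K).
F₀ = A × Cω = 0.811 × 150 = 122 W/m².

122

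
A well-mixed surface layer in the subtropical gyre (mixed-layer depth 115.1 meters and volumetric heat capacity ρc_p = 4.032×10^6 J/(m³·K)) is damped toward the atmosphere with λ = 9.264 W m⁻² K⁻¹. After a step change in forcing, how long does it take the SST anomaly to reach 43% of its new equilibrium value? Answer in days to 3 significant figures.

326 days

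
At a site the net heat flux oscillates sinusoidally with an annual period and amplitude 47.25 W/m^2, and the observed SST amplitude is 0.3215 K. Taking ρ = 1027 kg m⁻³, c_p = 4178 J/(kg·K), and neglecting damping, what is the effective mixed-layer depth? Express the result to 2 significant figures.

ω = 2π / 3.15×10^7 s = 1.99×10^-7 s⁻¹.
Required C = F₀ / (A ω) = 47.25 / (0.3215 × 1.99×10^-7) = 7.38×10^8 J/(m²·K).
D = C / (ρ c_p) = 7.38×10^8 / (1027 × 4178) = 172 m.

170 m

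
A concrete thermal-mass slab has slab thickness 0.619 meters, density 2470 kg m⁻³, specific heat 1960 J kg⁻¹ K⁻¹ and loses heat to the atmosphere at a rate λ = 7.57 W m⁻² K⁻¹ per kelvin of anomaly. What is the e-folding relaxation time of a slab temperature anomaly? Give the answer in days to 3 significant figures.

Areal heat capacity C = ρ c_p D = 2470 × 1960 × 0.619 = 3.00×10^6 J/(m^2 K).
Relaxation time τ = C / λ = 3.00×10^6 / 7.57 = 3.96×10^5 s.
In days: 3.96×10^5 s / (86400 s/day) = 4.58 days.

4.58 days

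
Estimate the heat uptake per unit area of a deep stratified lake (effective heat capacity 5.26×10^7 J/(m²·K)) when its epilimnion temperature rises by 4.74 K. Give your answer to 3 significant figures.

2.49×10^8

Areal heat capacity C = 5.26×10^7 J/(m²·K) (given).
ΔQ = C ΔT = 5.26×10^7 × 4.74 = 2.49×10^8 J/m².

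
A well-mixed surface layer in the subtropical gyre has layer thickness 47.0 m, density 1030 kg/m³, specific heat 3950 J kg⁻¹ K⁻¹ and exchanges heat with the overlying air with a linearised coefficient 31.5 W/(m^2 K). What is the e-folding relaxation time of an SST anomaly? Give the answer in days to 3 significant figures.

70.3 days

Areal heat capacity C = ρ c_p D = 1030 × 3950 × 47.0 = 1.91×10^8 J m⁻² K⁻¹.
Relaxation time τ = C / λ = 1.91×10^8 / 31.5 = 6.07×10^6 s.
In days: 6.07×10^6 s / (86400 s/day) = 70.3 days.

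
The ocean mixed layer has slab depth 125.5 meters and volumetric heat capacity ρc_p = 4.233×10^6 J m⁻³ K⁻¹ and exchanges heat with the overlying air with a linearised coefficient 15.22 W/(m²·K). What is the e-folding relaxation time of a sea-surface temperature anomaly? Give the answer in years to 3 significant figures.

1.11 years

Areal heat capacity C = ρc_p × D = 4.233×10^6 × 125.5 = 5.31×10^8 J m⁻² K⁻¹.
Relaxation time τ = C / λ = 5.31×10^8 / 15.22 = 3.49×10^7 s.
In years: 3.49×10^7 s / (3.156×10^7 s/year) = 1.11 years.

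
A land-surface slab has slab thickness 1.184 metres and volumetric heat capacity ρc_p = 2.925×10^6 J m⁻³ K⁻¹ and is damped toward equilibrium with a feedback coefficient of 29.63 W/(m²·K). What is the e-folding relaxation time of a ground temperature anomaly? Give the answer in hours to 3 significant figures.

32.5 hours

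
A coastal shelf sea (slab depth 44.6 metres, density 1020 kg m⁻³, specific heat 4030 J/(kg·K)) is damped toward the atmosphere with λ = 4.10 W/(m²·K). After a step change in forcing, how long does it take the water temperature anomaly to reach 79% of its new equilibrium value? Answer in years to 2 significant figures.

2.2 years

Areal heat capacity C = ρ c_p D = 1020 × 4030 × 44.6 = 1.83×10^8 J m⁻² K⁻¹.
τ = C / λ = 1.83×10^8 / 4.10 = 4.47×10^7 s.
Fraction reached: 1 − e^(−t/τ) = 0.79 ⇒ t = −τ ln(1 − 0.79) = τ × 1.56.
t = 6.98×10^7 s = 2.21 years.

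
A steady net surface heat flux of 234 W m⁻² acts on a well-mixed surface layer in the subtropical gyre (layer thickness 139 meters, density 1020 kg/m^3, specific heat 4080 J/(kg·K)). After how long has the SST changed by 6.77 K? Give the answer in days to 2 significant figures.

190 days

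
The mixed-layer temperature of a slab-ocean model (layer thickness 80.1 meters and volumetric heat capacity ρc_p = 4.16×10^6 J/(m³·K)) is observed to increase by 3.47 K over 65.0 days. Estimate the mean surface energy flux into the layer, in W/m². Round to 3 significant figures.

Areal heat capacity C = ρc_p × D = 4.16×10^6 × 80.1 = 3.33×10^8 J/(m^2 K).
Required heat per unit area: Q = C ΔT = 3.33×10^8 × 3.47 = 1.16×10^9 J/m².
Flux F = Q / Δt = 1.16×10^9 / 5.62×10^6 s = 206 W/m².

206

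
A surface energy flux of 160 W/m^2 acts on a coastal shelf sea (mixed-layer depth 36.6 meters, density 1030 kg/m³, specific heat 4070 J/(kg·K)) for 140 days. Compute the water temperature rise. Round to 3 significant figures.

Areal heat capacity C = ρ c_p D = 1030 × 4070 × 36.6 = 1.53×10^8 J m⁻² K⁻¹.
Net heat input Q = F Δt = 160 × (140 days × 86400 s/day) = 1.94×10^9 J/m².
ΔT = Q / C = 1.94×10^9 / 1.53×10^8 = 12.6 K.

12.6 K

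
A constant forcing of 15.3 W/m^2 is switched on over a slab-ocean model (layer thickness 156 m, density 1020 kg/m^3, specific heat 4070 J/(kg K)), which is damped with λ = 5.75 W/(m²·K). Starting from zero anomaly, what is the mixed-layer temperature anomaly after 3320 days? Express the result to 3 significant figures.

Areal heat capacity C = ρ c_p D = 1020 × 4070 × 156 = 6.48×10^8 J m⁻² K⁻¹.
τ = C / λ = 6.48×10^8 / 5.75 = 1.13×10^8 s.
Equilibrium anomaly ΔT_eq = F / λ = 15.3 / 5.75 = 2.66 K.
t = 3320 days = 2.87×10^8 s, so t/τ = 2.55.
ΔT(t) = ΔT_eq (1 − e^(−t/τ)) = 2.66 × (1 − e^−2.55) = 2.45 K.

2.45 K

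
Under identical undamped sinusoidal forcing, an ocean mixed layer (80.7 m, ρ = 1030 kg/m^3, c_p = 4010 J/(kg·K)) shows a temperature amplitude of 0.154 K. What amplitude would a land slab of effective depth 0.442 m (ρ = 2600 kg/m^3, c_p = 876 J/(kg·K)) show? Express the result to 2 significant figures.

51 K

C_ocean = 3.33×10^8 J/(m²·K); C_land = 1.01×10^6 J/(m²·K).
A ∝ 1/C ⇒ A_land = A_ocean × C_ocean/C_land = 0.154 × 331 = 51.0 K.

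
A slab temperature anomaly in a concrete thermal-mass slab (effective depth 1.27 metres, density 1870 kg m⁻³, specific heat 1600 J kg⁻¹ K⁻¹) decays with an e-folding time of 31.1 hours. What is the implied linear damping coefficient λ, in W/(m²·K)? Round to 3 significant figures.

33.9

Areal heat capacity C = ρ c_p D = 1870 × 1600 × 1.27 = 3.80×10^6 J m⁻² K⁻¹.
τ = 31.1 hours = 1.12×10^5 s.
λ = C / τ = 3.80×10^6 / 1.12×10^5 = 33.9 W/(m²·K).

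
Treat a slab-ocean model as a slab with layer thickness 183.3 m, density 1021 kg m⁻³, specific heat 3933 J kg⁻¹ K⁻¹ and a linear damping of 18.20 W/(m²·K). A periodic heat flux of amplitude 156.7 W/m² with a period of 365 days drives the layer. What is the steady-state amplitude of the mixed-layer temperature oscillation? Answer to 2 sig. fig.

1.1 K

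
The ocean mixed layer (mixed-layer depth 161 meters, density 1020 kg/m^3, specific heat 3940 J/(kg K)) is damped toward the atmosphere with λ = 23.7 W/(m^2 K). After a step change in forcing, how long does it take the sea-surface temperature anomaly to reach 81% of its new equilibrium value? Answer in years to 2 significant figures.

Areal heat capacity C = ρ c_p D = 1020 × 3940 × 161 = 6.47×10^8 J/(m^2 K).
τ = C / λ = 6.47×10^8 / 23.7 = 2.73×10^7 s.
Fraction reached: 1 − e^(−t/τ) = 0.81 ⇒ t = −τ ln(1 − 0.81) = τ × 1.66.
t = 4.53×10^7 s = 1.44 years.

1.4 years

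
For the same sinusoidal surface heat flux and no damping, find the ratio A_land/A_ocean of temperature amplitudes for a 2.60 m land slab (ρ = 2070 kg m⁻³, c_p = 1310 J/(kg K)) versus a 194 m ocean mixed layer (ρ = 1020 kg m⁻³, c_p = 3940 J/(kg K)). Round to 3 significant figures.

111

C_ocean = 1020 × 3940 × 194 = 7.80×10^8 J/(m²·K).
C_land = 2070 × 1310 × 2.60 = 7.05×10^6 J/(m²·K).
Undamped amplitude ∝ 1/C, so A_land/A_ocean = C_ocean/C_land = 111.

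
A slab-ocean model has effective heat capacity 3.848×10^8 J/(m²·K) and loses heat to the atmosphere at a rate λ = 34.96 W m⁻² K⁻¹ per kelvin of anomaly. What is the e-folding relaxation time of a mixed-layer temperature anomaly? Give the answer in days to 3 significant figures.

Areal heat capacity C = 3.848×10^8 J/(m²·K) (given).
Relaxation time τ = C / λ = 3.85×10^8 / 34.96 = 1.10×10^7 s.
In days: 1.10×10^7 s / (86400 s/day) = 127 days.

127 days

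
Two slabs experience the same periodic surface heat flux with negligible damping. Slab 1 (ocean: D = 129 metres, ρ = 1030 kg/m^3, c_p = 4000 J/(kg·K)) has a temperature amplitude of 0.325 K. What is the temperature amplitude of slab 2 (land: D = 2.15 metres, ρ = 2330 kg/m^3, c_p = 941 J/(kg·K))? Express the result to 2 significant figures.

C_ocean = 5.31×10^8 J/(m²·K); C_land = 4.71×10^6 J/(m²·K).
A ∝ 1/C ⇒ A_land = A_ocean × C_ocean/C_land = 0.325 × 113 = 36.6 K.

37 K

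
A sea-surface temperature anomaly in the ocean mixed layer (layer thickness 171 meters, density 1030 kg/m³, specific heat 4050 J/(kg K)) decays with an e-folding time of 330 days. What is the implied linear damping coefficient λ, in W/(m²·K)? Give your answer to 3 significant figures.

25.0

Areal heat capacity C = ρ c_p D = 1030 × 4050 × 171 = 7.13×10^8 J m⁻² K⁻¹.
τ = 330 days = 2.85×10^7 s.
λ = C / τ = 7.13×10^8 / 2.85×10^7 = 25.0 W/(m²·K).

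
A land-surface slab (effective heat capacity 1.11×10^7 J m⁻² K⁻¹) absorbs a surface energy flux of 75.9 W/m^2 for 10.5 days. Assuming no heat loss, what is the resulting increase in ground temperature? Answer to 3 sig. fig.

Areal heat capacity C = 1.11×10^7 J m⁻² K⁻¹ (given).
Net heat input Q = F Δt = 75.9 × (10.5 days × 86400 s/day) = 6.89×10^7 J/m².
ΔT = Q / C = 6.89×10^7 / 1.11×10^7 = 6.20 K.

6.20 K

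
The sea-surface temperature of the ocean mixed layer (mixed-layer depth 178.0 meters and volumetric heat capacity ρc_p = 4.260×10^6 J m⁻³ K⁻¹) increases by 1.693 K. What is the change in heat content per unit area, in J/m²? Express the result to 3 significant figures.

1.28×10^9

Areal heat capacity C = ρc_p × D = 4.260×10^6 × 178.0 = 7.58×10^8 J/(m²·K).
ΔQ = C ΔT = 7.58×10^8 × 1.693 = 1.28×10^9 J/m².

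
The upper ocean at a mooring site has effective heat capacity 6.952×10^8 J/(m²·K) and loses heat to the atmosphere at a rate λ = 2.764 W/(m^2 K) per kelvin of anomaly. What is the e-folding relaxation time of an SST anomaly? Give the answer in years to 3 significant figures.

7.97 years

Areal heat capacity C = 6.952×10^8 J/(m²·K) (given).
Relaxation time τ = C / λ = 6.95×10^8 / 2.764 = 2.52×10^8 s.
In years: 2.52×10^8 s / (3.156×10^7 s/year) = 7.97 years.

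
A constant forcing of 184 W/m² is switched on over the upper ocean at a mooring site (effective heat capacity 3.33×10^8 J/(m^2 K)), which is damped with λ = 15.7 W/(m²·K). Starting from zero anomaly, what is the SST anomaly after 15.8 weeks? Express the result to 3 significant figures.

4.25 K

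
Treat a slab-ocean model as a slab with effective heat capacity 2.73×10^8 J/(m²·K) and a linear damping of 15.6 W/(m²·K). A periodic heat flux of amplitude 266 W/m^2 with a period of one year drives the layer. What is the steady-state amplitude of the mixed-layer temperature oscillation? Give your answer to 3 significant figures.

4.70 K

Areal heat capacity C = 2.73×10^8 J/(m²·K) (given).
Angular frequency ω = 2π / T = 2π / 3.15×10^7 s = 1.99×10^-7 s⁻¹.
√((Cω)² + λ²) = √((54.4)² + 15.6²) = 56.6 W/(m²·K).
Amplitude A = F₀ / √((Cω)²+λ²) = 266 / 56.6 = 4.70 K.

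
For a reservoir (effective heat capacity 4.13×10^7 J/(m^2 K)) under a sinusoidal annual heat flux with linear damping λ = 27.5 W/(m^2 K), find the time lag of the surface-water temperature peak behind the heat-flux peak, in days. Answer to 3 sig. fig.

Areal heat capacity C = 4.13×10^7 J/(m^2 K) (given).
ω = 2π / 3.15×10^7 s = 1.99×10^-7 s⁻¹.
Phase lag φ = arctan(Cω/λ) = arctan(8.23/27.5) = 0.291 rad.
Time lag = φ / ω = 0.291 / 1.99×10^-7 = 1.46×10^6 s = 16.9 days.

16.9 days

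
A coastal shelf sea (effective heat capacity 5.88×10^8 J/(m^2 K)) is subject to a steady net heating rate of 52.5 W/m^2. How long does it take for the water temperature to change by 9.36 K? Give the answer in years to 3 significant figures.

Areal heat capacity C = 5.88×10^8 J/(m^2 K) (given).
Time required: Δt = C ΔT / F = 5.88×10^8 × 9.36 / 52.5 = 1.05×10^8 s.
In years: 1.05×10^8 s / (3.156×10^7 s/year) = 3.32 years.

3.32 years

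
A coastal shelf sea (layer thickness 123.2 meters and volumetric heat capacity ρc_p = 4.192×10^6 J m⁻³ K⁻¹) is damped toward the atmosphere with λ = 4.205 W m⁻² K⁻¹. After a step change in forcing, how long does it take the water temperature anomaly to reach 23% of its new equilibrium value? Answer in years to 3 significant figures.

1.02 years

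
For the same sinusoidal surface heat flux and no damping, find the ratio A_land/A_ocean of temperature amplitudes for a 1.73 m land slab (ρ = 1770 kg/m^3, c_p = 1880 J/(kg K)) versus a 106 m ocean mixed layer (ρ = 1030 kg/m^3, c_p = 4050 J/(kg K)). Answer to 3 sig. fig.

76.8

C_ocean = 1030 × 4050 × 106 = 4.42×10^8 J/(m²·K).
C_land = 1770 × 1880 × 1.73 = 5.76×10^6 J/(m²·K).
Undamped amplitude ∝ 1/C, so A_land/A_ocean = C_ocean/C_land = 76.8.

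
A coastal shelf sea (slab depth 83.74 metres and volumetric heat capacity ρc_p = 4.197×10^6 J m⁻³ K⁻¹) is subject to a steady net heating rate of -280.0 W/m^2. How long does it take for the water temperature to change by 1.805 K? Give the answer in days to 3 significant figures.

26.2 days

Areal heat capacity C = ρc_p × D = 4.197×10^6 × 83.74 = 3.51×10^8 J/(m^2 K).
Time required: Δt = C ΔT / F = 3.51×10^8 × -1.805 / -280.0 = 2.27×10^6 s.
In days: 2.27×10^6 s / (86400 s/day) = 26.2 days.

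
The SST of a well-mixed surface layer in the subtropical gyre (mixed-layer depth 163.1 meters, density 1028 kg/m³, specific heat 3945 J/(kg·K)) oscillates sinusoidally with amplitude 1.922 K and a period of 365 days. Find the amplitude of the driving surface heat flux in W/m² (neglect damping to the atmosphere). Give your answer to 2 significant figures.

250

Areal heat capacity C = ρ c_p D = 1028 × 3945 × 163.1 = 6.61×10^8 J/(m^2 K).
ω = 2π / 3.15×10^7 s = 1.99×10^-7 s⁻¹.
Cω = 6.61×10^8 × 1.99×10^-7 = 132 W/(m²·K).
F₀ = A × Cω = 1.922 × 132 = 253 W/m².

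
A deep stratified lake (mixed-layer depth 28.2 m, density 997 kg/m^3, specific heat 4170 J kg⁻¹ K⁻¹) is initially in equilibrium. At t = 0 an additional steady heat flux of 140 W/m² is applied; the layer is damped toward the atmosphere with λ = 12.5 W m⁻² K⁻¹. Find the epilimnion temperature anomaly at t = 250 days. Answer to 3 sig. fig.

10.1 K

Areal heat capacity C = ρ c_p D = 997 × 4170 × 28.2 = 1.17×10^8 J m⁻² K⁻¹.
τ = C / λ = 1.17×10^8 / 12.5 = 9.38×10^6 s.
Equilibrium anomaly ΔT_eq = F / λ = 140 / 12.5 = 11.2 K.
t = 250 days = 2.16×10^7 s, so t/τ = 2.30.
ΔT(t) = ΔT_eq (1 − e^(−t/τ)) = 11.2 × (1 − e^−2.30) = 10.1 K.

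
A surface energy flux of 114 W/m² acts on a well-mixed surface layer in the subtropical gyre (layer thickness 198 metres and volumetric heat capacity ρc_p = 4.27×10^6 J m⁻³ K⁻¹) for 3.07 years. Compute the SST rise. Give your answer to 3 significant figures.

Areal heat capacity C = ρc_p × D = 4.27×10^6 × 198 = 8.45×10^8 J m⁻² K⁻¹.
Net heat input Q = F Δt = 114 × (3.07 years × 3.156×10^7 s/year) = 1.10×10^10 J/m².
ΔT = Q / C = 1.10×10^10 / 8.45×10^8 = 13.1 K.

13.1 K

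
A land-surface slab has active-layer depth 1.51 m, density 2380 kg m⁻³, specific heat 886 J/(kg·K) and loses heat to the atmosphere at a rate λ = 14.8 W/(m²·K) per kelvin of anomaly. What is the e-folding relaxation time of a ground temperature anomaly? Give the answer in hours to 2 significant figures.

60 hours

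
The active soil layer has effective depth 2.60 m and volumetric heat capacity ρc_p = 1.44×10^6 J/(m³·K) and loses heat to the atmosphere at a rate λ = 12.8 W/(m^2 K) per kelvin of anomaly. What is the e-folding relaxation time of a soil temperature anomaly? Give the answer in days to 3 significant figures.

Areal heat capacity C = ρc_p × D = 1.44×10^6 × 2.60 = 3.74×10^6 J/(m^2 K).
Relaxation time τ = C / λ = 3.74×10^6 / 12.8 = 2.92×10^5 s.
In days: 2.92×10^5 s / (86400 s/day) = 3.39 days.

3.39 days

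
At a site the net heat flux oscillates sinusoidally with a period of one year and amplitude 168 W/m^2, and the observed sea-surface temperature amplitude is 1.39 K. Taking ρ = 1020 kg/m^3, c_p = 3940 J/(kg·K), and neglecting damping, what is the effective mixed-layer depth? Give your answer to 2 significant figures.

ω = 2π / 3.15×10^7 s = 1.99×10^-7 s⁻¹.
Required C = F₀ / (A ω) = 168 / (1.39 × 1.99×10^-7) = 6.07×10^8 J/(m²·K).
D = C / (ρ c_p) = 6.07×10^8 / (1020 × 3940) = 151 m.

150 m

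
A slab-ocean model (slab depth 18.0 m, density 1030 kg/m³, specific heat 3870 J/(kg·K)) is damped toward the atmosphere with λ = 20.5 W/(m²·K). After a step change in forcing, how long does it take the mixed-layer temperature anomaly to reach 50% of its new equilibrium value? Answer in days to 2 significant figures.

28 days

Areal heat capacity C = ρ c_p D = 1030 × 3870 × 18.0 = 7.17×10^7 J/(m^2 K).
τ = C / λ = 7.17×10^7 / 20.5 = 3.50×10^6 s.
Fraction reached: 1 − e^(−t/τ) = 0.50 ⇒ t = −τ ln(1 − 0.50) = τ × 0.693.
t = 2.43×10^6 s = 28.1 days.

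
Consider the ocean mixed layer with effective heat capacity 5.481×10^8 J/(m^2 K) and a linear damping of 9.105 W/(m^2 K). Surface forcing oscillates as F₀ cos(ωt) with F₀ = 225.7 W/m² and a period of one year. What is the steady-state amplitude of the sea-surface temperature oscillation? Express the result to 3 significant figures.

Areal heat capacity C = 5.481×10^8 J/(m^2 K) (given).
Angular frequency ω = 2π / T = 2π / 3.15×10^7 s = 1.99×10^-7 s⁻¹.
√((Cω)² + λ²) = √((109)² + 9.105²) = 110 W/(m²·K).
Amplitude A = F₀ / √((Cω)²+λ²) = 225.7 / 110 = 2.06 K.

2.06 K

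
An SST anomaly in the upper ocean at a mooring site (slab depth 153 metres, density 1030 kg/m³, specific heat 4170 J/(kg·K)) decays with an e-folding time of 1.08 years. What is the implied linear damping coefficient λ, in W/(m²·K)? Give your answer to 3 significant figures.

19.3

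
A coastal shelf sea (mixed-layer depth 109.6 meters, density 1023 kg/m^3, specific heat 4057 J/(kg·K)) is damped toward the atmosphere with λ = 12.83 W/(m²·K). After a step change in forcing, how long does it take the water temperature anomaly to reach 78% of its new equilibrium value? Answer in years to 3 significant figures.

1.70 years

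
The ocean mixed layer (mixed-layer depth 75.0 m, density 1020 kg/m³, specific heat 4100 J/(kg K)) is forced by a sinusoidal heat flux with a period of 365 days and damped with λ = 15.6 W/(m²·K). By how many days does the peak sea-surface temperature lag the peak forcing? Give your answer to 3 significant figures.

77.0 days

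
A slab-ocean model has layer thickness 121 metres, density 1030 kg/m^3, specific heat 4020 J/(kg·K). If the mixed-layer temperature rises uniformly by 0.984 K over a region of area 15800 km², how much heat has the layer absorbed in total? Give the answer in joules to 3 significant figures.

7.79×10^18 J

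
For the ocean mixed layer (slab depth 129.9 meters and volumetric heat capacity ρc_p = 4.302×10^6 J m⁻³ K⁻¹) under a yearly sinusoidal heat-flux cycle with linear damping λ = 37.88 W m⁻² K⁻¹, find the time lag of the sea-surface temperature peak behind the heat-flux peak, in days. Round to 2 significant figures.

Areal heat capacity C = ρc_p × D = 4.302×10^6 × 129.9 = 5.59×10^8 J m⁻² K⁻¹.
ω = 2π / 3.15×10^7 s = 1.99×10^-7 s⁻¹.
Phase lag φ = arctan(Cω/λ) = arctan(111/37.88) = 1.24 rad.
Time lag = φ / ω = 1.24 / 1.99×10^-7 = 6.24×10^6 s = 72.2 days.

72 days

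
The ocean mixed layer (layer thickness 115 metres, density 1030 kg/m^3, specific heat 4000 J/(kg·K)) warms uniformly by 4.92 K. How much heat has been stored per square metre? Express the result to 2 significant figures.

Areal heat capacity C = ρ c_p D = 1030 × 4000 × 115 = 4.74×10^8 J/(m^2 K).
ΔQ = C ΔT = 4.74×10^8 × 4.92 = 2.33×10^9 J/m².

2.3×10^9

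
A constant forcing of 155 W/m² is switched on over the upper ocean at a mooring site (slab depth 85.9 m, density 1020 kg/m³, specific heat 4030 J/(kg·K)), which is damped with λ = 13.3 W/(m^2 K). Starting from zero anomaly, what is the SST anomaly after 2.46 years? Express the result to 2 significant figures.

11 K

Areal heat capacity C = ρ c_p D = 1020 × 4030 × 85.9 = 3.53×10^8 J m⁻² K⁻¹.
τ = C / λ = 3.53×10^8 / 13.3 = 2.65×10^7 s.
Equilibrium anomaly ΔT_eq = F / λ = 155 / 13.3 = 11.7 K.
t = 2.46 years = 7.76×10^7 s, so t/τ = 2.92.
ΔT(t) = ΔT_eq (1 − e^(−t/τ)) = 11.7 × (1 − e^−2.92) = 11.0 K.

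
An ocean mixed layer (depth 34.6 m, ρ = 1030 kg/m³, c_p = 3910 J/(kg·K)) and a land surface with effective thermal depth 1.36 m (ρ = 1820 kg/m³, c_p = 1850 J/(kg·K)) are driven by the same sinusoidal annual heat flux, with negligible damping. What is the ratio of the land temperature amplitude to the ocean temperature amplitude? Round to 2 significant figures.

30

C_ocean = 1030 × 3910 × 34.6 = 1.39×10^8 J/(m²·K).
C_land = 1820 × 1850 × 1.36 = 4.58×10^6 J/(m²·K).
Undamped amplitude ∝ 1/C, so A_land/A_ocean = C_ocean/C_land = 30.4.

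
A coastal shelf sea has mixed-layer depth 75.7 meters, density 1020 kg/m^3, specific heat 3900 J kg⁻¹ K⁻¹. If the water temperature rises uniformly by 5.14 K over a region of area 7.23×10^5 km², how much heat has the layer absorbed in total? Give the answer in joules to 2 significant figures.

1.1×10^21 J

Areal heat capacity C = ρ c_p D = 1020 × 3900 × 75.7 = 3.01×10^8 J/(m²·K).
Heat per unit area: q = C ΔT = 3.01×10^8 × 5.14 = 1.55×10^9 J/m².
Total heat: Q = q × A = 1.55×10^9 × (7.23×10^5 × 10⁶ m²) = 1.12×10^21 J.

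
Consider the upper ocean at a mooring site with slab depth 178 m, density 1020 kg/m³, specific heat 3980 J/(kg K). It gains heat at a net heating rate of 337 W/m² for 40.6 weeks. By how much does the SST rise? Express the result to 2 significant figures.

Areal heat capacity C = ρ c_p D = 1020 × 3980 × 178 = 7.23×10^8 J/(m²·K).
Net heat input Q = F Δt = 337 × (40.6 weeks × 6.048×10^5 s/week) = 8.27×10^9 J/m².
ΔT = Q / C = 8.27×10^9 / 7.23×10^8 = 11.5 K.

11 K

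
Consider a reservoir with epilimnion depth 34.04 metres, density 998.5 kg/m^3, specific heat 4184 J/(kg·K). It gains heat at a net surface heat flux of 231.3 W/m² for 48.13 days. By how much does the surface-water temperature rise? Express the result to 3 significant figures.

Areal heat capacity C = ρ c_p D = 998.5 × 4184 × 34.04 = 1.42×10^8 J/(m²·K).
Net heat input Q = F Δt = 231.3 × (48.13 days × 86400 s/day) = 9.62×10^8 J/m².
ΔT = Q / C = 9.62×10^8 / 1.42×10^8 = 6.76 K.

6.76 K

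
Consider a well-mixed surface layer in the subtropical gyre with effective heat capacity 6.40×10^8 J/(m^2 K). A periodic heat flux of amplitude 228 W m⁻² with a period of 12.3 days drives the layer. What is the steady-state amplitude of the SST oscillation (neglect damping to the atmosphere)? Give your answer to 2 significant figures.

Areal heat capacity C = 6.40×10^8 J/(m^2 K) (given).
Angular frequency ω = 2π / T = 2π / 1.06×10^6 s = 5.91×10^-6 s⁻¹.
Cω = 6.40×10^8 × 5.91×10^-6 = 3780 W/(m²·K).
Amplitude A = F₀ / (Cω) = 228 / 3780 = 0.0603 K.

0.060 K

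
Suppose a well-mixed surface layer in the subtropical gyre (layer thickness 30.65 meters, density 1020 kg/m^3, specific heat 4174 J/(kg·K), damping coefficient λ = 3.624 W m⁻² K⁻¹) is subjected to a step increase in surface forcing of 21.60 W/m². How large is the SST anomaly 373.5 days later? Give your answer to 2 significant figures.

Areal heat capacity C = ρ c_p D = 1020 × 4174 × 30.65 = 1.30×10^8 J m⁻² K⁻¹.
τ = C / λ = 1.30×10^8 / 3.624 = 3.60×10^7 s.
Equilibrium anomaly ΔT_eq = F / λ = 21.60 / 3.624 = 5.96 K.
t = 373.5 days = 3.23×10^7 s, so t/τ = 0.896.
ΔT(t) = ΔT_eq (1 − e^(−t/τ)) = 5.96 × (1 − e^−0.896) = 3.53 K.

3.5 K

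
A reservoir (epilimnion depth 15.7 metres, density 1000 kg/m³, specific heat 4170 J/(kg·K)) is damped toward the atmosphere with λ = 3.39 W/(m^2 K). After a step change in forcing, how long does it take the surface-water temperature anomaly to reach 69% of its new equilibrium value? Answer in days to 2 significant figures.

Areal heat capacity C = ρ c_p D = 1000 × 4170 × 15.7 = 6.55×10^7 J/(m²·K).
τ = C / λ = 6.55×10^7 / 3.39 = 1.93×10^7 s.
Fraction reached: 1 − e^(−t/τ) = 0.69 ⇒ t = −τ ln(1 − 0.69) = τ × 1.17.
t = 2.26×10^7 s = 262 days.

260 days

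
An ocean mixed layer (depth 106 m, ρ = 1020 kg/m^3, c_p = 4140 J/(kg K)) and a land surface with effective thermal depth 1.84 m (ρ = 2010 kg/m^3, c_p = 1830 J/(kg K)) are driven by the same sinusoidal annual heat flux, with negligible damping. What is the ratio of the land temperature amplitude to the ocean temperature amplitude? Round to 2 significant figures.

C_ocean = 1020 × 4140 × 106 = 4.48×10^8 J/(m²·K).
C_land = 2010 × 1830 × 1.84 = 6.77×10^6 J/(m²·K).
Undamped amplitude ∝ 1/C, so A_land/A_ocean = C_ocean/C_land = 66.1.

66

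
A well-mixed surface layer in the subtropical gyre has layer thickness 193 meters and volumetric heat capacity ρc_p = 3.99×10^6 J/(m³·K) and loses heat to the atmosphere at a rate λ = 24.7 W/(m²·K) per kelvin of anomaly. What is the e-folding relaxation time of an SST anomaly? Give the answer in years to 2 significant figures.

Areal heat capacity C = ρc_p × D = 3.99×10^6 × 193 = 7.70×10^8 J/(m²·K).
Relaxation time τ = C / λ = 7.70×10^8 / 24.7 = 3.12×10^7 s.
In years: 3.12×10^7 s / (3.156×10^7 s/year) = 0.988 years.

0.99 years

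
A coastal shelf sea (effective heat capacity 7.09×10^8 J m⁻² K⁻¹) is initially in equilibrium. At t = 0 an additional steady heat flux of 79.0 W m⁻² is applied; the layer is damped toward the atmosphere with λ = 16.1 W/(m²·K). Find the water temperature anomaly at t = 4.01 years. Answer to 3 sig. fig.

Areal heat capacity C = 7.09×10^8 J m⁻² K⁻¹ (given).
τ = C / λ = 7.09×10^8 / 16.1 = 4.40×10^7 s.
Equilibrium anomaly ΔT_eq = F / λ = 79.0 / 16.1 = 4.91 K.
t = 4.01 years = 1.27×10^8 s, so t/τ = 2.87.
ΔT(t) = ΔT_eq (1 − e^(−t/τ)) = 4.91 × (1 − e^−2.87) = 4.63 K.

4.63 K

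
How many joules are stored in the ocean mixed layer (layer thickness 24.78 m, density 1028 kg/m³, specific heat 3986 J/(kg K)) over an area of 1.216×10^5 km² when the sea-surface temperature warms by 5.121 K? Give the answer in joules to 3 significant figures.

6.32×10^19 J

Areal heat capacity C = ρ c_p D = 1028 × 3986 × 24.78 = 1.02×10^8 J/(m²·K).
Heat per unit area: q = C ΔT = 1.02×10^8 × 5.121 = 5.20×10^8 J/m².
Total heat: Q = q × A = 5.20×10^8 × (1.216×10^5 × 10⁶ m²) = 6.32×10^19 J.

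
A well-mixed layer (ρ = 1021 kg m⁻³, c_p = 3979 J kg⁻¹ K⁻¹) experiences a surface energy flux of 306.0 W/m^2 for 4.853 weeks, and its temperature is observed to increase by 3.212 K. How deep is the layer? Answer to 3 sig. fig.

Heat input Q = F Δt = 306.0 × 2.94×10^6 s = 8.98×10^8 J/m².
Required areal heat capacity C = Q / ΔT = 2.80×10^8 J/(m²·K).
Depth D = C / (ρ c_p) = 2.80×10^8 / (1021 × 3979) = 68.8 m.

68.8 m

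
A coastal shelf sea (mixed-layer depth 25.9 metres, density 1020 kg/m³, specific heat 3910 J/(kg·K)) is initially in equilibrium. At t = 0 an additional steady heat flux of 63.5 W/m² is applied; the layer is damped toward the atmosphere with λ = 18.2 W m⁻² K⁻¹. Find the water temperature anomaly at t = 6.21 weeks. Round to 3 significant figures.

Areal heat capacity C = ρ c_p D = 1020 × 3910 × 25.9 = 1.03×10^8 J/(m²·K).
τ = C / λ = 1.03×10^8 / 18.2 = 5.68×10^6 s.
Equilibrium anomaly ΔT_eq = F / λ = 63.5 / 18.2 = 3.49 K.
t = 6.21 weeks = 3.76×10^6 s, so t/τ = 0.662.
ΔT(t) = ΔT_eq (1 − e^(−t/τ)) = 3.49 × (1 − e^−0.662) = 1.69 K.

1.69 K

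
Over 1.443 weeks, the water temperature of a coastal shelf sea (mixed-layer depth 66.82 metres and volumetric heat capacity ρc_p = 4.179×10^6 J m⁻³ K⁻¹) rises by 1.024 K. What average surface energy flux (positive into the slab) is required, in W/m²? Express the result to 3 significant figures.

Areal heat capacity C = ρc_p × D = 4.179×10^6 × 66.82 = 2.79×10^8 J/(m²·K).
Required heat per unit area: Q = C ΔT = 2.79×10^8 × 1.024 = 2.86×10^8 J/m².
Flux F = Q / Δt = 2.86×10^8 / 8.73×10^5 s = 328 W/m².

328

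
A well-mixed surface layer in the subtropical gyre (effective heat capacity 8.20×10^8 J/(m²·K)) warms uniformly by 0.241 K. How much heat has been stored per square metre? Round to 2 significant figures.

Areal heat capacity C = 8.20×10^8 J/(m²·K) (given).
ΔQ = C ΔT = 8.20×10^8 × 0.241 = 1.98×10^8 J/m².

2.0×10^8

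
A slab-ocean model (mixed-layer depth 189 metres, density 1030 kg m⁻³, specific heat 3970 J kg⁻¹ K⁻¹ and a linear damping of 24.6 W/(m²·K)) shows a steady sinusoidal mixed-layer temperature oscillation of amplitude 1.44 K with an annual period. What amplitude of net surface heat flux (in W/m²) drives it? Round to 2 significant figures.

220

Areal heat capacity C = ρ c_p D = 1030 × 3970 × 189 = 7.73×10^8 J m⁻² K⁻¹.
ω = 2π / 3.15×10^7 s = 1.99×10^-7 s⁻¹.
√((Cω)² + λ²) = √((154)² + 24.6²) = 156 W/(m²·K).
F₀ = A × √((Cω)²+λ²) = 1.44 × 156 = 225 W/m².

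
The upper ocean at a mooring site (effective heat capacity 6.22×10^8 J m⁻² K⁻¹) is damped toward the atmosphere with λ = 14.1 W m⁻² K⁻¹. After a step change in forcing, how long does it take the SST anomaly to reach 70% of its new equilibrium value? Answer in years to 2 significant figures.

1.7 years

Areal heat capacity C = 6.22×10^8 J m⁻² K⁻¹ (given).
τ = C / λ = 6.22×10^8 / 14.1 = 4.41×10^7 s.
Fraction reached: 1 − e^(−t/τ) = 0.70 ⇒ t = −τ ln(1 − 0.70) = τ × 1.20.
t = 5.31×10^7 s = 1.68 years.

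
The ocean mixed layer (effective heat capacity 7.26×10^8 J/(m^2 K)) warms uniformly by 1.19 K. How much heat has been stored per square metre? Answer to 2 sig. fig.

Areal heat capacity C = 7.26×10^8 J/(m^2 K) (given).
ΔQ = C ΔT = 7.26×10^8 × 1.19 = 8.64×10^8 J/m².

8.6×10^8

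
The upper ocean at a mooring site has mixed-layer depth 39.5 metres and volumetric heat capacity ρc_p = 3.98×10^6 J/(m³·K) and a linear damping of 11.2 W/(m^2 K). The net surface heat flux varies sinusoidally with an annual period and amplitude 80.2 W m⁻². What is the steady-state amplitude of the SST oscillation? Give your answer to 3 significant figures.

2.41 K

Areal heat capacity C = ρc_p × D = 3.98×10^6 × 39.5 = 1.57×10^8 J m⁻² K⁻¹.
Angular frequency ω = 2π / T = 2π / 3.15×10^7 s = 1.99×10^-7 s⁻¹.
√((Cω)² + λ²) = √((31.3)² + 11.2²) = 33.3 W/(m²·K).
Amplitude A = F₀ / √((Cω)²+λ²) = 80.2 / 33.3 = 2.41 K.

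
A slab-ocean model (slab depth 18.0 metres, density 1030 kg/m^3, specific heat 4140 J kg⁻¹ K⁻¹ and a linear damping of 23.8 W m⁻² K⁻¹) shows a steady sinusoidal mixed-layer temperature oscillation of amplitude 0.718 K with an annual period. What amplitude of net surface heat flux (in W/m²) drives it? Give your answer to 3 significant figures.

20.3

Areal heat capacity C = ρ c_p D = 1030 × 4140 × 18.0 = 7.68×10^7 J/(m^2 K).
ω = 2π / 3.15×10^7 s = 1.99×10^-7 s⁻¹.
√((Cω)² + λ²) = √((15.3)² + 23.8²) = 28.3 W/(m²·K).
F₀ = A × √((Cω)²+λ²) = 0.718 × 28.3 = 20.3 W/m².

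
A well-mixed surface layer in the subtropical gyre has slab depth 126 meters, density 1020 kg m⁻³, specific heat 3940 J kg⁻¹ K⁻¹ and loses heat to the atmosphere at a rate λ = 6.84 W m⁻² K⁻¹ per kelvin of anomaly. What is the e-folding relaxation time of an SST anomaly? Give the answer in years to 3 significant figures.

2.35 years

Areal heat capacity C = ρ c_p D = 1020 × 3940 × 126 = 5.06×10^8 J/(m^2 K).
Relaxation time τ = C / λ = 5.06×10^8 / 6.84 = 7.40×10^7 s.
In years: 7.40×10^7 s / (3.156×10^7 s/year) = 2.35 years.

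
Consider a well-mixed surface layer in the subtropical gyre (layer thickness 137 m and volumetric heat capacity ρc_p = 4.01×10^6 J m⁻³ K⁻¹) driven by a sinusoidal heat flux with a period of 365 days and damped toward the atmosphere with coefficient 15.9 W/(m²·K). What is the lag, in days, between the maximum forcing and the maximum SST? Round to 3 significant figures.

82.9 days

Areal heat capacity C = ρc_p × D = 4.01×10^6 × 137 = 5.49×10^8 J/(m^2 K).
ω = 2π / 3.15×10^7 s = 1.99×10^-7 s⁻¹.
Phase lag φ = arctan(Cω/λ) = arctan(109/15.9) = 1.43 rad.
Time lag = φ / ω = 1.43 / 1.99×10^-7 = 7.16×10^6 s = 82.9 days.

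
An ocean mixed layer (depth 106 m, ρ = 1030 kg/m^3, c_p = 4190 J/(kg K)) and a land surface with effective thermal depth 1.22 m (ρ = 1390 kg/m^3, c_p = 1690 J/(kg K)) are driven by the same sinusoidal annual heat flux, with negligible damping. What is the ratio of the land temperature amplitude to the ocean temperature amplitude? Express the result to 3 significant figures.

C_ocean = 1030 × 4190 × 106 = 4.57×10^8 J/(m²·K).
C_land = 1390 × 1690 × 1.22 = 2.87×10^6 J/(m²·K).
Undamped amplitude ∝ 1/C, so A_land/A_ocean = C_ocean/C_land = 160.

160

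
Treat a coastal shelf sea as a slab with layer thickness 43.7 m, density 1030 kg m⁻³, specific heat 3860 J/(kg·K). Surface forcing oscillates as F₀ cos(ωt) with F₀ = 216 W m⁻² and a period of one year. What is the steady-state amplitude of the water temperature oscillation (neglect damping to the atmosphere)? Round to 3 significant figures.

6.24 K

Areal heat capacity C = ρ c_p D = 1030 × 3860 × 43.7 = 1.74×10^8 J/(m^2 K).
Angular frequency ω = 2π / T = 2π / 3.15×10^7 s = 1.99×10^-7 s⁻¹.
Cω = 1.74×10^8 × 1.99×10^-7 = 34.6 W/(m²·K).
Amplitude A = F₀ / (Cω) = 216 / 34.6 = 6.24 K.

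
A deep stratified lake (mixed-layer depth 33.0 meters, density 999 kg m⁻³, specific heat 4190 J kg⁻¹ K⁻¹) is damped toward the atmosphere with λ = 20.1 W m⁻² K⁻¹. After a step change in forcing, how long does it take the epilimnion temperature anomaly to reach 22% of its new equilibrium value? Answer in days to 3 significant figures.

Areal heat capacity C = ρ c_p D = 999 × 4190 × 33.0 = 1.38×10^8 J/(m^2 K).
τ = C / λ = 1.38×10^8 / 20.1 = 6.87×10^6 s.
Fraction reached: 1 − e^(−t/τ) = 0.22 ⇒ t = −τ ln(1 − 0.22) = τ × 0.248.
t = 1.71×10^6 s = 19.8 days.

19.8 days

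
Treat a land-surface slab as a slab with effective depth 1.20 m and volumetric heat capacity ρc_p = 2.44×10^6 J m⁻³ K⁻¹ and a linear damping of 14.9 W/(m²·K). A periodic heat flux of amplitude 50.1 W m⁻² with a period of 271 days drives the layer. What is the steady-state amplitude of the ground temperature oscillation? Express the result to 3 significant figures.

Areal heat capacity C = ρc_p × D = 2.44×10^6 × 1.20 = 2.93×10^6 J m⁻² K⁻¹.
Angular frequency ω = 2π / T = 2π / 2.34×10^7 s = 2.68×10^-7 s⁻¹.
√((Cω)² + λ²) = √((0.786)² + 14.9²) = 14.9 W/(m²·K).
Amplitude A = F₀ / √((Cω)²+λ²) = 50.1 / 14.9 = 3.36 K.

3.36 K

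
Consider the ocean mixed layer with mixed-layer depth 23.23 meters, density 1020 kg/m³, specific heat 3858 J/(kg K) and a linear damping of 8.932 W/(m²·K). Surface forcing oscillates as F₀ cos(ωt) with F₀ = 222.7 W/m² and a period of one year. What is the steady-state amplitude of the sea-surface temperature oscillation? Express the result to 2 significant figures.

11 K

Areal heat capacity C = ρ c_p D = 1020 × 3858 × 23.23 = 9.14×10^7 J/(m^2 K).
Angular frequency ω = 2π / T = 2π / 3.15×10^7 s = 1.99×10^-7 s⁻¹.
√((Cω)² + λ²) = √((18.2)² + 8.932²) = 20.3 W/(m²·K).
Amplitude A = F₀ / √((Cω)²+λ²) = 222.7 / 20.3 = 11.0 K.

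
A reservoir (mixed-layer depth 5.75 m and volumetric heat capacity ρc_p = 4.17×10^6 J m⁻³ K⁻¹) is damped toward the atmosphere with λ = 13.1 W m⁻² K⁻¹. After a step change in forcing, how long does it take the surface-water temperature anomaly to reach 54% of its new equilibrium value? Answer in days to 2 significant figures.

16 days

Areal heat capacity C = ρc_p × D = 4.17×10^6 × 5.75 = 2.40×10^7 J m⁻² K⁻¹.
τ = C / λ = 2.40×10^7 / 13.1 = 1.83×10^6 s.
Fraction reached: 1 − e^(−t/τ) = 0.54 ⇒ t = −τ ln(1 − 0.54) = τ × 0.777.
t = 1.42×10^6 s = 16.5 days.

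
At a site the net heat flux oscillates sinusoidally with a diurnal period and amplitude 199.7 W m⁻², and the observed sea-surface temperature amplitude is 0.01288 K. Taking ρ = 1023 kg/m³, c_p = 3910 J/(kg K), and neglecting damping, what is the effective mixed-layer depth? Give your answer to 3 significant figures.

ω = 2π / 86400 s = 7.27×10^-5 s⁻¹.
Required C = F₀ / (A ω) = 199.7 / (0.01288 × 7.27×10^-5) = 2.13×10^8 J/(m²·K).
D = C / (ρ c_p) = 2.13×10^8 / (1023 × 3910) = 53.3 m.

53.3 m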